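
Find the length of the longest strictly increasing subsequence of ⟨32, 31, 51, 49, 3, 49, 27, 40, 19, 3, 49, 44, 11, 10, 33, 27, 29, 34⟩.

5

Let dp[i] be the longest increasing subsequence ending at position i. Then dp = [1, 1, 2, 2, 1, 2, 2, 3, 2, 1, 4, 4, 2, 2, 3, 3, 4, 5].
The maximum is 5; one witness is 3, 19, 27, 29, 34 at positions 5,9,16,17,18.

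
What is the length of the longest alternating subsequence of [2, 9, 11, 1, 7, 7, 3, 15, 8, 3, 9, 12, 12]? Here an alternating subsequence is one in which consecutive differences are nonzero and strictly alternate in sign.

A longest alternating subsequence is 2, 9, 1, 7, 3, 15, 8, 9 (positions 1,2,4,5,7,8,9,11); its 7 consecutive differences strictly alternate in sign, and length 8 is optimal.

8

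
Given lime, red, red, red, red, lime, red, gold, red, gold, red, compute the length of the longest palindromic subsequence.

7

One longest palindromic subsequence is red red red lime red red red (positions 2,4,5,6,7,9,11); it reads the same forward and backward, and the interval DP gives dp[1][11] = 7.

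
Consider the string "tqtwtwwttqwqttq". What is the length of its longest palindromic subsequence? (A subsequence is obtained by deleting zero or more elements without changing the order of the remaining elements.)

One longest palindromic subsequence is qttwttwttq (positions 2,3,5,7,8,9,11,13,14,15); it reads the same forward and backward, and the interval DP gives dp[1][15] = 10.

10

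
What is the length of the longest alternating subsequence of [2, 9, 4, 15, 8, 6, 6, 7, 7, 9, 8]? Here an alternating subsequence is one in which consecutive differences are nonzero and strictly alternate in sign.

A longest alternating subsequence is 2, 9, 4, 15, 8, 9, 8 (positions 1,2,3,4,5,10,11); its 6 consecutive differences strictly alternate in sign, and length 7 is optimal.

7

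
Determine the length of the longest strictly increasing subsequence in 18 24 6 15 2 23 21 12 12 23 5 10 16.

Let dp[i] be the longest increasing subsequence ending at position i. Then dp = [1, 2, 1, 2, 1, 3, 3, 2, 2, 4, 2, 3, 4].
The maximum is 4; one witness is 6, 15, 21, 23 at positions 3,4,7,10.

4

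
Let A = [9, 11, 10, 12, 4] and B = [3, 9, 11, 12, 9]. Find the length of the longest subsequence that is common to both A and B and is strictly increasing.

A longest common strictly increasing subsequence is 9, 11, 12 (length 3); it appears in order in both A and B, and no longer such subsequence exists.

3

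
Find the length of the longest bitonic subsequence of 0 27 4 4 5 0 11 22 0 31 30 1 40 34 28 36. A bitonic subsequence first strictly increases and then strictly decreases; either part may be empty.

Let inc[i] be the LIS ending at i and dec[i] the longest strictly decreasing subsequence starting at i. inc = [1, 2, 2, 2, 3, 1, 4, 5, 1, 6, 6, 2, 7, 7, 6, 8], dec = [1, 3, 2, 2, 2, 1, 2, 2, 1, 3, 2, 1, 3, 2, 1, 1].
max_i inc[i]+dec[i]−1 = 9, with one witness 0, 4, 5, 11, 22, 31, 40, 34, 28.

9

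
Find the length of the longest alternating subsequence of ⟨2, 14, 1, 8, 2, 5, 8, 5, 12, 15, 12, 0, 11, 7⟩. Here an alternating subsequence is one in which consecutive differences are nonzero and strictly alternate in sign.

A longest alternating subsequence is 2, 14, 1, 8, 2, 8, 5, 12, 0, 11, 7 (positions 1,2,3,4,5,7,8,9,12,13,14); its 10 consecutive differences strictly alternate in sign, and length 11 is optimal.

11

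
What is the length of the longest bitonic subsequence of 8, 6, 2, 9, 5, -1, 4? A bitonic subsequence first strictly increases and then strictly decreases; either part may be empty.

4

Let inc[i] be the LIS ending at i and dec[i] the longest strictly decreasing subsequence starting at i. inc = [1, 1, 1, 2, 2, 1, 2], dec = [4, 3, 2, 3, 2, 1, 1].
max_i inc[i]+dec[i]−1 = 4, with one witness 8, 6, 5, 4.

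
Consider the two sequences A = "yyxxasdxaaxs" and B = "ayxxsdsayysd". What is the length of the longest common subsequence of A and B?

7

A longest common subsequence is yxxsdas (length 7); the LCS DP confirms no longer common subsequence exists.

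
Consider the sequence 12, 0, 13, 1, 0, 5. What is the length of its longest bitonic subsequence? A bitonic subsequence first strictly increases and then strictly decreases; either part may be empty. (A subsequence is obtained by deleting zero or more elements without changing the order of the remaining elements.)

One longest bitonic subsequence is 12, 13, 1, 0 (positions 1,3,4,5): it rises to 13 then falls. Length 4 is optimal.

4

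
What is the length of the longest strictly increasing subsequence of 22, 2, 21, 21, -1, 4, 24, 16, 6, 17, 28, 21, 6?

One longest increasing subsequence is 2, 4, 16, 17, 28 (positions 2,6,8,10,11), of length 5; no longer one exists.

5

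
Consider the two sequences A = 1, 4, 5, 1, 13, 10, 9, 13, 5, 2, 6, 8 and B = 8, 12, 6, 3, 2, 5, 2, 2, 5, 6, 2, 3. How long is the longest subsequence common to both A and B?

3

Backtracking the LCS table gives one alignment: 5 (A3,B6) → 5 (A9,B9) → 2 (A10,B11).
So the longest common subsequence has length 3.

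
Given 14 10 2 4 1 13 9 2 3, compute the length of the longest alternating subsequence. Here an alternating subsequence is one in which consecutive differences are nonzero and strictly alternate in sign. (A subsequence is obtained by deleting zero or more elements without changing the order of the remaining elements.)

7

Track the best alternating length ending on an up-step vs a down-step at each position: up/down = 1/1, 1/2, 1/2, 3/2, 1/4, 5/2, 5/6, 5/6, 7/6.
The maximum over both is 7; one such subsequence is 14, 2, 4, 1, 13, 2, 3.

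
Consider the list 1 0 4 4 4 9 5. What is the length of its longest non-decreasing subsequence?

5

Scanning left to right, the best length ending at each element is: 1→1, 0→1, 4→2, 4→3, 4→4, 9→5, 5→5.
So the longest non-decreasing subsequence has length 5, e.g. 1, 4, 4, 4, 9.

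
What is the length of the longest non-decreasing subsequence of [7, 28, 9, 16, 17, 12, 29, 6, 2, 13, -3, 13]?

Let dp[i] be the longest non-decreasing subsequence ending at position i. Then dp = [1, 2, 2, 3, 4, 3, 5, 1, 1, 4, 1, 5].
The maximum is 5; one witness is 7, 9, 16, 17, 29 at positions 1,3,4,5,7.

5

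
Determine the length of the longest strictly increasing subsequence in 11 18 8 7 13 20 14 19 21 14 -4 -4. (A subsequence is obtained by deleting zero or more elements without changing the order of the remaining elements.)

5

One longest increasing subsequence is 11, 13, 14, 19, 21 (positions 1,5,7,8,9), of length 5; no longer one exists.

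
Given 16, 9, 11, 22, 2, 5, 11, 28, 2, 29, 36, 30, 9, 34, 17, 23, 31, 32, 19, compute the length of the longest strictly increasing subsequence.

8

One longest increasing subsequence is 9, 11, 22, 28, 29, 30, 31, 32 (positions 2,3,4,8,10,12,17,18), of length 8; no longer one exists.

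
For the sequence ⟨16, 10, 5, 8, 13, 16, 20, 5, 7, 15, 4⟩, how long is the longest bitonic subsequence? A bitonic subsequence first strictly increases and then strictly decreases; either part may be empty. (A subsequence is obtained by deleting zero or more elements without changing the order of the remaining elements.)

Let inc[i] be the LIS ending at i and dec[i] the longest strictly decreasing subsequence starting at i. inc = [1, 1, 1, 2, 3, 4, 5, 1, 2, 4, 1], dec = [5, 4, 2, 3, 3, 3, 3, 2, 2, 2, 1].
max_i inc[i]+dec[i]−1 = 7, with one witness 5, 8, 13, 16, 20, 15, 4.

7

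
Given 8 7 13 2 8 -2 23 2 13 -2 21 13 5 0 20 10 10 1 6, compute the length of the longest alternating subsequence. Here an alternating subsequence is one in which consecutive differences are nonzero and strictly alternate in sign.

15

Track the best alternating length ending on an up-step vs a down-step at each position: up/down = 1/1, 1/2, 3/1, 1/4, 5/4, 1/6, 7/1, 7/8, 9/8, 1/10, 11/8, 11/12, 11/12, 11/12, 13/12, 13/14, 13/14, 13/14, 15/14.
The maximum over both is 15; one such subsequence is 8, 7, 13, 2, 8, -2, 23, 2, 13, -2, 21, 13, 20, 1, 6.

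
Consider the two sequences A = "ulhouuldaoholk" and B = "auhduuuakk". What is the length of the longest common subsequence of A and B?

A longest common subsequence is uhuuak (length 6); the LCS DP confirms no longer common subsequence exists.

6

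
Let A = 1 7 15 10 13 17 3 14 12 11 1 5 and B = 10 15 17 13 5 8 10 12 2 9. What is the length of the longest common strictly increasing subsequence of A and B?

A longest common strictly increasing subsequence is 10, 17 (length 2); it appears in order in both A and B, and no longer such subsequence exists.

2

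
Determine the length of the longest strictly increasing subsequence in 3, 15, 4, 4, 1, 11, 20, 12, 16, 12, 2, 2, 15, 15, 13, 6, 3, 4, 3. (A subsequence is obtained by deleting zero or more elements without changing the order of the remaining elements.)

5

One longest increasing subsequence is 3, 4, 11, 12, 16 (positions 1,3,6,8,9), of length 5; no longer one exists.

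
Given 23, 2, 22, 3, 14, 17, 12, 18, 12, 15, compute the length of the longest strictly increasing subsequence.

5

Let dp[i] be the longest increasing subsequence ending at position i. Then dp = [1, 1, 2, 2, 3, 4, 3, 5, 3, 4].
The maximum is 5; one witness is 2, 3, 14, 17, 18 at positions 2,4,5,6,8.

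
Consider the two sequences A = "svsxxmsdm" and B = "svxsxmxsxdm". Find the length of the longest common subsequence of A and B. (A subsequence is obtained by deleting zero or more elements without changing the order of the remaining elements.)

8

A longest common subsequence is svsxxsdm (length 8); the LCS DP confirms no longer common subsequence exists.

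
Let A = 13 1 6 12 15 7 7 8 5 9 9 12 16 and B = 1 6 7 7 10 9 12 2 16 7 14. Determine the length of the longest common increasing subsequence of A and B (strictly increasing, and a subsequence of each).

6

For each value that appears in both, track the longest common increasing run ending there.
The best achievable length is 6; one witness is 1, 6, 7, 9, 12, 16 (A-positions 2,3,6,10,12,13, B-positions 1,2,3,6,7,9).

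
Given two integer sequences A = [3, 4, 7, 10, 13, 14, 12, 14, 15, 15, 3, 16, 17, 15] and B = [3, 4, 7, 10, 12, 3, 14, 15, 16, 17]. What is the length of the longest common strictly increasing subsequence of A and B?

A longest common strictly increasing subsequence is 3, 4, 7, 10, 12, 14, 15, 16, 17 (length 9); it appears in order in both A and B, and no longer such subsequence exists.

9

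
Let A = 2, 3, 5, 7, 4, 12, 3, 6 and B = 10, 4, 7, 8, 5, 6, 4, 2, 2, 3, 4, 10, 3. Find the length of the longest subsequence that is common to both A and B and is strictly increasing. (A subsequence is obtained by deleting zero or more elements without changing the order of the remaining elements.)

3

A longest common strictly increasing subsequence is 2, 3, 4 (length 3); it appears in order in both A and B, and no longer such subsequence exists.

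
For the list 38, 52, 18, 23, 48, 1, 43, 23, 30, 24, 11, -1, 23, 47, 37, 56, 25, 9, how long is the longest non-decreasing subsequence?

Let dp[i] be the longest non-decreasing subsequence ending at position i. Then dp = [1, 2, 1, 2, 3, 1, 3, 3, 4, 4, 2, 1, 4, 5, 5, 6, 5, 2].
The maximum is 6; one witness is 18, 23, 23, 30, 47, 56 at positions 3,4,8,9,14,16.

6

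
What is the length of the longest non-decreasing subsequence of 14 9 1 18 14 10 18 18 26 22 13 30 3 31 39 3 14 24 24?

8

Scanning left to right, the best length ending at each element is: 14→1, 9→1, 1→1, 18→2, 14→2, 10→2, 18→3, 18→4, 26→5, 22→5, 13→3, 30→6, 3→2, 31→7, 39→8, 3→3, 14→4, 24→6, 24→7.
So the longest non-decreasing subsequence has length 8, e.g. 14, 18, 18, 18, 26, 30, 31, 39.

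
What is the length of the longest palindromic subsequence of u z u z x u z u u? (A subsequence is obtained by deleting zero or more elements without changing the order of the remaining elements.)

7

One longest palindromic subsequence is uuzuzuu (positions 1,3,4,6,7,8,9); it reads the same forward and backward, and the interval DP gives dp[1][9] = 7.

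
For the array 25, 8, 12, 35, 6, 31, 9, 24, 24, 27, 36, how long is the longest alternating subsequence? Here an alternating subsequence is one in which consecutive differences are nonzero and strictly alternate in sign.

7

A longest alternating subsequence is 25, 8, 12, 6, 31, 9, 24 (positions 1,2,3,5,6,7,8); its 6 consecutive differences strictly alternate in sign, and length 7 is optimal.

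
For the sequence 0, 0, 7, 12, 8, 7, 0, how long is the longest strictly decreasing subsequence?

4

Scanning left to right, the best length ending at each element is: 0→1, 0→1, 7→1, 12→1, 8→2, 7→3, 0→4.
So the longest decreasing subsequence has length 4, e.g. 12, 8, 7, 0.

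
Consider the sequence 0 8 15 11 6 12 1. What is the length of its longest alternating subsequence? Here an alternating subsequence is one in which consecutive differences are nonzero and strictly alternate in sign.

5

A longest alternating subsequence is 0, 15, 11, 12, 1 (positions 1,3,4,6,7); its 4 consecutive differences strictly alternate in sign, and length 5 is optimal.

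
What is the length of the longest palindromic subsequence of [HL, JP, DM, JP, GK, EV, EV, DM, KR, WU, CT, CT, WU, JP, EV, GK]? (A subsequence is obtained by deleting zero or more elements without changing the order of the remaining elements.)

One longest palindromic subsequence is GK EV WU CT CT WU EV GK (positions 5,6,10,11,12,13,15,16); it reads the same forward and backward, and the interval DP gives dp[1][16] = 8.

8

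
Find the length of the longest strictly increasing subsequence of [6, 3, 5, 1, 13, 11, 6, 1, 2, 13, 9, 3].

4

One longest increasing subsequence is 3, 5, 11, 13 (positions 2,3,6,10), of length 4; no longer one exists.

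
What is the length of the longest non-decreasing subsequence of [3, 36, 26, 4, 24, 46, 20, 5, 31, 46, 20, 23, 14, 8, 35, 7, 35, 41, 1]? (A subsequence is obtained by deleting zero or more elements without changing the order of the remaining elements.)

8

Scanning left to right, the best length ending at each element is: 3→1, 36→2, 26→2, 4→2, 24→3, 46→4, 20→3, 5→3, 31→4, 46→5, 20→4, 23→5, 14→4, 8→4, 35→6, 7→4, 35→7, 41→8, 1→1.
So the longest non-decreasing subsequence has length 8, e.g. 3, 4, 20, 20, 23, 35, 35, 41.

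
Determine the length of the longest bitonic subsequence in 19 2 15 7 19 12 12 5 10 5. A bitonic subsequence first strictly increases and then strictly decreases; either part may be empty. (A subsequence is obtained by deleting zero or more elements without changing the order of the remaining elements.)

6

One longest bitonic subsequence is 2, 15, 19, 12, 10, 5 (positions 2,3,5,7,9,10): it rises to 19 then falls. Length 6 is optimal.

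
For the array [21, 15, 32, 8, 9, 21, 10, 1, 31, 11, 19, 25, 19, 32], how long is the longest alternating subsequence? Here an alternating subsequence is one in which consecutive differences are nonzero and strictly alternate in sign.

11

Track the best alternating length ending on an up-step vs a down-step at each position: up/down = 1/1, 1/2, 3/1, 1/4, 5/4, 5/4, 5/6, 1/6, 7/4, 7/8, 9/8, 9/8, 9/10, 11/1.
The maximum over both is 11; one such subsequence is 21, 15, 32, 8, 21, 10, 31, 11, 25, 19, 32.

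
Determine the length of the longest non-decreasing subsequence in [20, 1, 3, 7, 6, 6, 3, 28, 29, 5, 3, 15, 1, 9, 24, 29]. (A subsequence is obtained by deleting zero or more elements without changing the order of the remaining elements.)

One longest non-decreasing subsequence is 1, 3, 6, 6, 28, 29, 29 (positions 2,3,5,6,8,9,16), of length 7; no longer one exists.

7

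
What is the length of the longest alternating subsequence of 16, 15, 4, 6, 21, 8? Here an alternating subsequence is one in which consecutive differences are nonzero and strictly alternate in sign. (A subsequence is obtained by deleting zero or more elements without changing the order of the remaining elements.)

4

A longest alternating subsequence is 16, 15, 21, 8 (positions 1,2,5,6); its 3 consecutive differences strictly alternate in sign, and length 4 is optimal.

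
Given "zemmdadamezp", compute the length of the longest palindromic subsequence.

One longest palindromic subsequence is zemadamez (positions 1,2,3,6,7,8,9,10,11); it reads the same forward and backward, and the interval DP gives dp[1][12] = 9.

9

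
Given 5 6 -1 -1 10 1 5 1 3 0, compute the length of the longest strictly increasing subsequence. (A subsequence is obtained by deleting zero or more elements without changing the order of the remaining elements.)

One longest increasing subsequence is 5, 6, 10 (positions 1,2,5), of length 3; no longer one exists.

3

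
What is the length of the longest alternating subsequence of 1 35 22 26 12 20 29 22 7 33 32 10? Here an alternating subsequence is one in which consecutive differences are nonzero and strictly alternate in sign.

Track the best alternating length ending on an up-step vs a down-step at each position: up/down = 1/1, 2/1, 2/3, 4/3, 2/5, 6/5, 6/3, 6/7, 2/7, 8/3, 8/9, 8/9.
The maximum over both is 9; one such subsequence is 1, 35, 22, 26, 12, 29, 22, 33, 32.

9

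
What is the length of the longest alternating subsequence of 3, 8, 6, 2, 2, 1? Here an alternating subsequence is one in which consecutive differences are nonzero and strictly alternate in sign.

3

A longest alternating subsequence is 3, 8, 6 (positions 1,2,3); its 2 consecutive differences strictly alternate in sign, and length 3 is optimal.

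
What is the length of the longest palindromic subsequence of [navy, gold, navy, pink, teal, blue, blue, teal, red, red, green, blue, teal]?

Using dp[i][j] = 2 + dp[i+1][j−1] if the ends match, else max(dp[i+1][j], dp[i][j−1]):
dp[1][13] = 6. A witness is teal blue red red blue teal at positions 5,6,9,10,12,13.

6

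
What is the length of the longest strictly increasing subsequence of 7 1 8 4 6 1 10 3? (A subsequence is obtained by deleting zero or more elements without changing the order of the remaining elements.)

4

Let dp[i] be the longest increasing subsequence ending at position i. Then dp = [1, 1, 2, 2, 3, 1, 4, 2].
The maximum is 4; one witness is 1, 4, 6, 10 at positions 2,4,5,7.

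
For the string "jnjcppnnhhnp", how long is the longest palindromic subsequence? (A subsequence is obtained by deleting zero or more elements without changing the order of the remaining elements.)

6

Using dp[i][j] = 2 + dp[i+1][j−1] if the ends match, else max(dp[i+1][j], dp[i][j−1]):
dp[1][12] = 6. A witness is pnhhnp at positions 5,7,9,10,11,12.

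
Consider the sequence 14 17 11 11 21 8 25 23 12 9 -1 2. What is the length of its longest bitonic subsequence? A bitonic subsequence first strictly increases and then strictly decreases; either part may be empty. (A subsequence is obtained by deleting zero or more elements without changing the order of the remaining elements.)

8

One longest bitonic subsequence is 14, 17, 21, 25, 23, 12, 9, 2 (positions 1,2,5,7,8,9,10,12): it rises to 25 then falls. Length 8 is optimal.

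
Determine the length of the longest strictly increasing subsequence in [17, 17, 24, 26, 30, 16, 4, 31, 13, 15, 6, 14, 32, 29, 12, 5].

One longest increasing subsequence is 17, 24, 26, 30, 31, 32 (positions 1,3,4,5,8,13), of length 6; no longer one exists.

6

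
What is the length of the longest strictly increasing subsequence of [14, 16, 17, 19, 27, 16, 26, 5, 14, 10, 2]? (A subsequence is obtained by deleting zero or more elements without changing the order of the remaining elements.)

5

One longest increasing subsequence is 14, 16, 17, 19, 27 (positions 1,2,3,4,5), of length 5; no longer one exists.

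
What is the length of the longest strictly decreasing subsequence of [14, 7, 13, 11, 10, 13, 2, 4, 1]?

Scanning left to right, the best length ending at each element is: 14→1, 7→2, 13→2, 11→3, 10→4, 13→2, 2→5, 4→5, 1→6.
So the longest decreasing subsequence has length 6, e.g. 14, 13, 11, 10, 2, 1.

6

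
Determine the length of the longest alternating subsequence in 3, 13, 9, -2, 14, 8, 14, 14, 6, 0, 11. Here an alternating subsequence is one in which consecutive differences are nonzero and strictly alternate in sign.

8

A longest alternating subsequence is 3, 13, 9, 14, 8, 14, 6, 11 (positions 1,2,3,5,6,7,9,11); its 7 consecutive differences strictly alternate in sign, and length 8 is optimal.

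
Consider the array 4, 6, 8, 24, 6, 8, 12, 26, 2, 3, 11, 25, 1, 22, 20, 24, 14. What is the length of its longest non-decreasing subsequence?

7

Let dp[i] be the longest non-decreasing subsequence ending at position i. Then dp = [1, 2, 3, 4, 3, 4, 5, 6, 1, 2, 5, 6, 1, 6, 6, 7, 6].
The maximum is 7; one witness is 4, 6, 8, 8, 12, 22, 24 at positions 1,2,3,6,7,14,16.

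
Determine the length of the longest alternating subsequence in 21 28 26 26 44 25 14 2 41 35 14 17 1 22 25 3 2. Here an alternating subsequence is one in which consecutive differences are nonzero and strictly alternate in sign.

Track the best alternating length ending on an up-step vs a down-step at each position: up/down = 1/1, 2/1, 2/3, 2/3, 4/1, 2/5, 1/5, 1/5, 6/5, 6/7, 6/7, 8/7, 1/9, 10/7, 10/7, 10/11, 10/11.
The maximum over both is 11; one such subsequence is 21, 28, 26, 44, 25, 41, 14, 17, 1, 22, 3.

11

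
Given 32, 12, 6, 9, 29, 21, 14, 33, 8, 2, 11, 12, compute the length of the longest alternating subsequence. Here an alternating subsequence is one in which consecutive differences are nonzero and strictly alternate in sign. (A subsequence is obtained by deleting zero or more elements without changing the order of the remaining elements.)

A longest alternating subsequence is 32, 12, 29, 21, 33, 8, 11 (positions 1,2,5,6,8,9,11); its 6 consecutive differences strictly alternate in sign, and length 7 is optimal.

7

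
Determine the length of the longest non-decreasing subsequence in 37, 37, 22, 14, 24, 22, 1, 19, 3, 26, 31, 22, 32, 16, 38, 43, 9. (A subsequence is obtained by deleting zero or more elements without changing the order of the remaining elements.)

7

Scanning left to right, the best length ending at each element is: 37→1, 37→2, 22→1, 14→1, 24→2, 22→2, 1→1, 19→2, 3→2, 26→3, 31→4, 22→3, 32→5, 16→3, 38→6, 43→7, 9→3.
So the longest non-decreasing subsequence has length 7, e.g. 22, 24, 26, 31, 32, 38, 43.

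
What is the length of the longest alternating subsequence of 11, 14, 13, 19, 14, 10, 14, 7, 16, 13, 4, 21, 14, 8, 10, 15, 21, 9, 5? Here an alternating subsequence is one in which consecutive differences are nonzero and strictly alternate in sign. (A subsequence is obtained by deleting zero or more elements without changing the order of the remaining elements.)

A longest alternating subsequence is 11, 14, 13, 19, 10, 14, 7, 16, 13, 21, 8, 10, 9 (positions 1,2,3,4,6,7,8,9,10,12,14,15,18); its 12 consecutive differences strictly alternate in sign, and length 13 is optimal.

13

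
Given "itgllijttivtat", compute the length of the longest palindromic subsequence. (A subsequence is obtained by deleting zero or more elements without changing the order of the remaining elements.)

One longest palindromic subsequence is tittit (positions 2,6,8,9,10,14); it reads the same forward and backward, and the interval DP gives dp[1][14] = 6.

6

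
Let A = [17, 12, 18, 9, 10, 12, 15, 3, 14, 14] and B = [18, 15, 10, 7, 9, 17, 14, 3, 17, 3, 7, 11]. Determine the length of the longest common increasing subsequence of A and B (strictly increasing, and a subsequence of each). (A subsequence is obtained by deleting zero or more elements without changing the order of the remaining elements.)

A longest common strictly increasing subsequence is 10, 14 (length 2); it appears in order in both A and B, and no longer such subsequence exists.

2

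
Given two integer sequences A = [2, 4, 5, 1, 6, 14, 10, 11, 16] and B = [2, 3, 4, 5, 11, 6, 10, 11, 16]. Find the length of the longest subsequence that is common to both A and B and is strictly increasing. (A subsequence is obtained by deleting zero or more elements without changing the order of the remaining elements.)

7

For each value that appears in both, track the longest common increasing run ending there.
The best achievable length is 7; one witness is 2, 4, 5, 6, 10, 11, 16 (A-positions 1,2,3,5,7,8,9, B-positions 1,3,4,6,7,8,9).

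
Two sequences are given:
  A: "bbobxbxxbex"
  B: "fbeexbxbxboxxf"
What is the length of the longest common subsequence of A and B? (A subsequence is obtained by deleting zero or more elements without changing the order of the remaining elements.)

Backtracking the LCS table gives one alignment: b (A1,B2) → b (A2,B6) → b (A4,B8) → x (A5,B9) → b (A6,B10) → x (A7,B12) → x (A8,B13).
So the longest common subsequence has length 7.

7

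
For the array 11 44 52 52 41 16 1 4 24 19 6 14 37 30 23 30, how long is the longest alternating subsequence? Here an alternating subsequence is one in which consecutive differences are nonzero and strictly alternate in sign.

8

A longest alternating subsequence is 11, 44, 16, 24, 19, 37, 23, 30 (positions 1,2,6,9,10,13,15,16); its 7 consecutive differences strictly alternate in sign, and length 8 is optimal.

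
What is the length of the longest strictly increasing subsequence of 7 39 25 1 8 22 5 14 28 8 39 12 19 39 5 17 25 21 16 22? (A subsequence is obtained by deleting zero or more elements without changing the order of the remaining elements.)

7

Let dp[i] be the longest increasing subsequence ending at position i. Then dp = [1, 2, 2, 1, 2, 3, 2, 3, 4, 3, 5, 4, 5, 6, 2, 5, 6, 6, 5, 7].
The maximum is 7; one witness is 1, 5, 8, 12, 19, 21, 22 at positions 4,7,10,12,13,18,20.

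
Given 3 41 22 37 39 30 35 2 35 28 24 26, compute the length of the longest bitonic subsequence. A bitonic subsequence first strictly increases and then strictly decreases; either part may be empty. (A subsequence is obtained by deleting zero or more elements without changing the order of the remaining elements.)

Let inc[i] be the LIS ending at i and dec[i] the longest strictly decreasing subsequence starting at i. inc = [1, 2, 2, 3, 4, 3, 4, 1, 4, 3, 3, 4], dec = [2, 5, 2, 4, 4, 3, 3, 1, 3, 2, 1, 1].
max_i inc[i]+dec[i]−1 = 7, with one witness 3, 22, 37, 39, 35, 28, 26.

7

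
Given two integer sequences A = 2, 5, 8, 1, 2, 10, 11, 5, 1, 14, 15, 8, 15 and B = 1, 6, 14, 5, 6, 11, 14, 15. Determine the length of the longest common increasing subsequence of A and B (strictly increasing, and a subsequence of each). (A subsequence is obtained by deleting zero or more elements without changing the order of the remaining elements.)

For each value that appears in both, track the longest common increasing run ending there.
The best achievable length is 4; one witness is 1, 5, 14, 15 (A-positions 4,8,10,11, B-positions 1,4,7,8).

4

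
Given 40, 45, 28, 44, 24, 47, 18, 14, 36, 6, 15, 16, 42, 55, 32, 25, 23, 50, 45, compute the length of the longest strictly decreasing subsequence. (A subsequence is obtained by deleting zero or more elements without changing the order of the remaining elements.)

Let dp[i] be the longest decreasing subsequence ending at position i. Then dp = [1, 1, 2, 2, 3, 1, 4, 5, 3, 6, 5, 5, 3, 1, 4, 5, 6, 2, 3].
The maximum is 6; one witness is 40, 28, 24, 18, 14, 6 at positions 1,3,5,7,8,10.

6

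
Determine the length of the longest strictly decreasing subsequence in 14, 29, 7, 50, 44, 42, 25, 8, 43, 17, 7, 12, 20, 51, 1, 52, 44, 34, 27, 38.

7

Let dp[i] be the longest decreasing subsequence ending at position i. Then dp = [1, 1, 2, 1, 2, 3, 4, 5, 3, 5, 6, 6, 5, 1, 7, 1, 2, 4, 5, 4].
The maximum is 7; one witness is 50, 44, 42, 25, 8, 7, 1 at positions 4,5,6,7,8,11,15.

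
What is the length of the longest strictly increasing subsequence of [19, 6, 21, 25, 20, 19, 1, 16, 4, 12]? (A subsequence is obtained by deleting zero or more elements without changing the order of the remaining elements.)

3

Scanning left to right, the best length ending at each element is: 19→1, 6→1, 21→2, 25→3, 20→2, 19→2, 1→1, 16→2, 4→2, 12→3.
So the longest increasing subsequence has length 3, e.g. 19, 21, 25.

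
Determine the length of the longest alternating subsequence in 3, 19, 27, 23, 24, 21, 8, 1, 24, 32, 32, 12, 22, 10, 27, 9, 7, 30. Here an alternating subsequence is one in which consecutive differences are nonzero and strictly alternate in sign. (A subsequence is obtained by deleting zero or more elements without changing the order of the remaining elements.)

A longest alternating subsequence is 3, 27, 23, 24, 21, 24, 12, 22, 10, 27, 9, 30 (positions 1,3,4,5,6,9,12,13,14,15,16,18); its 11 consecutive differences strictly alternate in sign, and length 12 is optimal.

12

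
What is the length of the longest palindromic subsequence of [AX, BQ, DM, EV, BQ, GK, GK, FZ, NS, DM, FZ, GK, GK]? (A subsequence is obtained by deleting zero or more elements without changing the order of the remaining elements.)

Using dp[i][j] = 2 + dp[i+1][j−1] if the ends match, else max(dp[i+1][j], dp[i][j−1]):
dp[1][13] = 7. A witness is GK GK FZ DM FZ GK GK at positions 6,7,8,10,11,12,13.

7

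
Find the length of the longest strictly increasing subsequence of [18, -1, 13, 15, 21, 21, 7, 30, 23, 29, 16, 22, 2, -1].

6

Let dp[i] be the longest increasing subsequence ending at position i. Then dp = [1, 1, 2, 3, 4, 4, 2, 5, 5, 6, 4, 5, 2, 1].
The maximum is 6; one witness is -1, 13, 15, 21, 23, 29 at positions 2,3,4,5,9,10.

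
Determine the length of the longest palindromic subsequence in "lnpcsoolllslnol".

9

One longest palindromic subsequence is lnslllsnl (positions 1,2,5,8,9,10,11,13,15); it reads the same forward and backward, and the interval DP gives dp[1][15] = 9.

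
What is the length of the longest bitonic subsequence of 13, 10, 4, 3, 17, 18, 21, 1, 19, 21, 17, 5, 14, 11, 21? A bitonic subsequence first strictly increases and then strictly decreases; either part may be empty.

One longest bitonic subsequence is 13, 17, 18, 21, 19, 17, 14, 11 (positions 1,5,6,7,9,11,13,14): it rises to 21 then falls. Length 8 is optimal.

8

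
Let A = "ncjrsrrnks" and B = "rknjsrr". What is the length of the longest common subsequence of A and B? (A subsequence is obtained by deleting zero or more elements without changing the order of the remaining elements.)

A longest common subsequence is njsrr (length 5); the LCS DP confirms no longer common subsequence exists.

5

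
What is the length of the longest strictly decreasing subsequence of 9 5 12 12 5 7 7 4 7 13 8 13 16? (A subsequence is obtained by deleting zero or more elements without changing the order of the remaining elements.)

One longest decreasing subsequence is 9, 5, 4 (positions 1,2,8), of length 3; no longer one exists.

3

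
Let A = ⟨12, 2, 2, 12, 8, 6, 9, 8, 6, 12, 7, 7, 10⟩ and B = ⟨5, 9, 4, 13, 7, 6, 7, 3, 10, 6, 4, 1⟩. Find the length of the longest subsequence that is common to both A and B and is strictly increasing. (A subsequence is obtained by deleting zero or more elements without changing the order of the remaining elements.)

3

For each value that appears in both, track the longest common increasing run ending there.
The best achievable length is 3; one witness is 6, 7, 10 (A-positions 6,11,13, B-positions 6,7,9).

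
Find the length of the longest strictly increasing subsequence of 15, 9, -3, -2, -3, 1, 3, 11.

Let dp[i] be the longest increasing subsequence ending at position i. Then dp = [1, 1, 1, 2, 1, 3, 4, 5].
The maximum is 5; one witness is -3, -2, 1, 3, 11 at positions 3,4,6,7,8.

5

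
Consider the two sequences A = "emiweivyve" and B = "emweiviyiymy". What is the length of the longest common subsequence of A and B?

7

Backtracking the LCS table gives one alignment: e (A1,B1) → m (A2,B2) → w (A4,B3) → e (A5,B4) → i (A6,B5) → v (A7,B6) → y (A8,B12).
So the longest common subsequence has length 7.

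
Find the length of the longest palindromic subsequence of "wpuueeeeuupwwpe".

12

One longest palindromic subsequence is wpuueeeeuupw (positions 1,2,3,4,5,6,7,8,9,10,11,13); it reads the same forward and backward, and the interval DP gives dp[1][15] = 12.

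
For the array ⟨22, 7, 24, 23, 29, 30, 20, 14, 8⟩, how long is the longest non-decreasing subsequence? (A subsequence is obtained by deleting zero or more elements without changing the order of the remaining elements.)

Scanning left to right, the best length ending at each element is: 22→1, 7→1, 24→2, 23→2, 29→3, 30→4, 20→2, 14→2, 8→2.
So the longest non-decreasing subsequence has length 4, e.g. 22, 24, 29, 30.

4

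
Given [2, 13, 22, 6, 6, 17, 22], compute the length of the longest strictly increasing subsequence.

4

Scanning left to right, the best length ending at each element is: 2→1, 13→2, 22→3, 6→2, 6→2, 17→3, 22→4.
So the longest increasing subsequence has length 4, e.g. 2, 13, 17, 22.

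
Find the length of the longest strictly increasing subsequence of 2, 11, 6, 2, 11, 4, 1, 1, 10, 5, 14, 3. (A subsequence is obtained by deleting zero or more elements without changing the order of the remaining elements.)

Scanning left to right, the best length ending at each element is: 2→1, 11→2, 6→2, 2→1, 11→3, 4→2, 1→1, 1→1, 10→3, 5→3, 14→4, 3→2.
So the longest increasing subsequence has length 4, e.g. 2, 6, 11, 14.

4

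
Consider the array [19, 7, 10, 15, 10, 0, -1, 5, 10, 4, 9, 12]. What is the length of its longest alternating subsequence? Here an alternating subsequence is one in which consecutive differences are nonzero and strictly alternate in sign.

7

A longest alternating subsequence is 19, 7, 10, 0, 5, 4, 9 (positions 1,2,3,6,8,10,11); its 6 consecutive differences strictly alternate in sign, and length 7 is optimal.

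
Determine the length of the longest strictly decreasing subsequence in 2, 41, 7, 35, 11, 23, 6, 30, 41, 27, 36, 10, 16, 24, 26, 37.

Let dp[i] be the longest decreasing subsequence ending at position i. Then dp = [1, 1, 2, 2, 3, 3, 4, 3, 1, 4, 2, 5, 5, 5, 5, 2].
The maximum is 5; one witness is 41, 35, 30, 27, 10 at positions 2,4,8,10,12.

5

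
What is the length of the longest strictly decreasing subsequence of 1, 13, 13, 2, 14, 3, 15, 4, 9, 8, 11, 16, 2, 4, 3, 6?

5

Scanning left to right, the best length ending at each element is: 1→1, 13→1, 13→1, 2→2, 14→1, 3→2, 15→1, 4→2, 9→2, 8→3, 11→2, 16→1, 2→4, 4→4, 3→5, 6→4.
So the longest decreasing subsequence has length 5, e.g. 13, 9, 8, 4, 3.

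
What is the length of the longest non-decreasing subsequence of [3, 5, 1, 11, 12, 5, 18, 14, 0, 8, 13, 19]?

6

Scanning left to right, the best length ending at each element is: 3→1, 5→2, 1→1, 11→3, 12→4, 5→3, 18→5, 14→5, 0→1, 8→4, 13→5, 19→6.
So the longest non-decreasing subsequence has length 6, e.g. 3, 5, 11, 12, 18, 19.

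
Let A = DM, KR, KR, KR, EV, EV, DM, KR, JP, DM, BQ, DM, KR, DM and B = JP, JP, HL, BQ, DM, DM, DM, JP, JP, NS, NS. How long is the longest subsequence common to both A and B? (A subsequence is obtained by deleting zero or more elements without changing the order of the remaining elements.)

Backtracking the LCS table gives one alignment: JP (A9,B2) → DM (A10,B5) → DM (A12,B6) → DM (A14,B7).
So the longest common subsequence has length 4.

4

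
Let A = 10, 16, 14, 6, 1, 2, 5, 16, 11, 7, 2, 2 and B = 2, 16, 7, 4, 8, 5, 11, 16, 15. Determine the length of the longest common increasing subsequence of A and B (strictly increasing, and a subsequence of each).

For each value that appears in both, track the longest common increasing run ending there.
The best achievable length is 3; one witness is 2, 5, 11 (A-positions 6,7,9, B-positions 1,6,7).

3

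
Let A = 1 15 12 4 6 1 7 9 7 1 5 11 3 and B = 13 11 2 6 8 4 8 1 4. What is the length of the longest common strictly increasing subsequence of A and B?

2

For each value that appears in both, track the longest common increasing run ending there.
The best achievable length is 2; one witness is 1, 4 (A-positions 1,4, B-positions 8,9).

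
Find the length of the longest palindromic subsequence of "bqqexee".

3

Using dp[i][j] = 2 + dp[i+1][j−1] if the ends match, else max(dp[i+1][j], dp[i][j−1]):
dp[1][7] = 3. A witness is eee at positions 4,6,7.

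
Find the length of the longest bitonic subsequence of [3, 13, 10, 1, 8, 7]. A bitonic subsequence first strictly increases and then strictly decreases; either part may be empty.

Let inc[i] be the LIS ending at i and dec[i] the longest strictly decreasing subsequence starting at i. inc = [1, 2, 2, 1, 2, 2], dec = [2, 4, 3, 1, 2, 1].
max_i inc[i]+dec[i]−1 = 5, with one witness 3, 13, 10, 8, 7.

5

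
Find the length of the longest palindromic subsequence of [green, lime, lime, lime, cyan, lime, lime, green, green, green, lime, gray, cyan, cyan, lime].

9

Using dp[i][j] = 2 + dp[i+1][j−1] if the ends match, else max(dp[i+1][j], dp[i][j−1]):
dp[1][15] = 9. A witness is lime cyan lime green green green lime cyan lime at positions 2,5,7,8,9,10,11,14,15.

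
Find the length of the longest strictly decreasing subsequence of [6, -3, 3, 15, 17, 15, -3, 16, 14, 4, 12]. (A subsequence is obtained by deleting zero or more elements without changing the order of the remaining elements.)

4

Let dp[i] be the longest decreasing subsequence ending at position i. Then dp = [1, 2, 2, 1, 1, 2, 3, 2, 3, 4, 4].
The maximum is 4; one witness is 17, 15, 14, 4 at positions 5,6,9,10.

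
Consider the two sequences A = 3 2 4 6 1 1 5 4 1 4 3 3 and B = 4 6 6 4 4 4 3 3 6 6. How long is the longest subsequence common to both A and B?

A longest common subsequence is 4, 6, 4, 4, 3, 3 (length 6); the LCS DP confirms no longer common subsequence exists.

6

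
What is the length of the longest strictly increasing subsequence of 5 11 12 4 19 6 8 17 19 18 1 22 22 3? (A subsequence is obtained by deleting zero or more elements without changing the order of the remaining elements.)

Let dp[i] be the longest increasing subsequence ending at position i. Then dp = [1, 2, 3, 1, 4, 2, 3, 4, 5, 5, 1, 6, 6, 2].
The maximum is 6; one witness is 5, 11, 12, 17, 19, 22 at positions 1,2,3,8,9,12.

6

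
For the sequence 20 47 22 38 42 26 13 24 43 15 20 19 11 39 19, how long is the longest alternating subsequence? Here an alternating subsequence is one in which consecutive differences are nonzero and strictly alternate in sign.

11

A longest alternating subsequence is 20, 47, 22, 38, 13, 24, 15, 20, 19, 39, 19 (positions 1,2,3,4,7,8,10,11,12,14,15); its 10 consecutive differences strictly alternate in sign, and length 11 is optimal.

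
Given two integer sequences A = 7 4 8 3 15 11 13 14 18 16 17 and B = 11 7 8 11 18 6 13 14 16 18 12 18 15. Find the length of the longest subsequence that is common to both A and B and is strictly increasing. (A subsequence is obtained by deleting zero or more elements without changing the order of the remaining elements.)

A longest common strictly increasing subsequence is 7, 8, 11, 13, 14, 16 (length 6); it appears in order in both A and B, and no longer such subsequence exists.

6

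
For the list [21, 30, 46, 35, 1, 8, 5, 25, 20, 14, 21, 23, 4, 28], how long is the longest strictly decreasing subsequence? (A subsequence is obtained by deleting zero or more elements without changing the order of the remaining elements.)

6

One longest decreasing subsequence is 46, 35, 25, 20, 14, 4 (positions 3,4,8,9,10,13), of length 6; no longer one exists.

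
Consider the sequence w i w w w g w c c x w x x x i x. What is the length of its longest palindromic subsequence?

7

Using dp[i][j] = 2 + dp[i+1][j−1] if the ends match, else max(dp[i+1][j], dp[i][j−1]):
dp[1][16] = 7. A witness is iwwgwwi at positions 2,4,5,6,7,11,15.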